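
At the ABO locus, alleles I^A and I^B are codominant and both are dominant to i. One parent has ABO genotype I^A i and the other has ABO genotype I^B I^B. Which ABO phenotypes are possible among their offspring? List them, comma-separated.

Gametes from I^A i × I^B I^B give offspring ABO genotypes I^A I^B, I^B i, i.e. phenotypes B, AB.

B, AB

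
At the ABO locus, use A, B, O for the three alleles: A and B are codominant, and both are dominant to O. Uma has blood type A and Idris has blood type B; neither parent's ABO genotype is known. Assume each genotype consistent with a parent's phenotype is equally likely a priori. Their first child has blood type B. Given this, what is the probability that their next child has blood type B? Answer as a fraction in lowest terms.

Possible genotypes: Uma ∈ {AA, AO}; Idris ∈ {BB, BO}.
Weight each parental genotype pair by prior × P(type-B child):
  AO × BB: posterior weight 2/3; P(next child type B) = 1/2.
  AO × BO: posterior weight 1/3; P(next child type B) = 1/4.
Weighted sum = 5/12.

5/12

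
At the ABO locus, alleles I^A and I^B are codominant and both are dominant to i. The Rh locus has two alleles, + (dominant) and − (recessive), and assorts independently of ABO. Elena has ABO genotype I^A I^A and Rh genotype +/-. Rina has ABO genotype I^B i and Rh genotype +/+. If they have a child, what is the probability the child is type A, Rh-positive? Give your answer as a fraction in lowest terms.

ABO cross I^A I^A × I^B i → offspring phenotypes: 1/2 A, 1/2 AB.
Rh cross +/- × +/+ → 1 Rh+.
Independent loci: P(type A, Rh-positive) = 1/2 × 1 = 1/2.

1/2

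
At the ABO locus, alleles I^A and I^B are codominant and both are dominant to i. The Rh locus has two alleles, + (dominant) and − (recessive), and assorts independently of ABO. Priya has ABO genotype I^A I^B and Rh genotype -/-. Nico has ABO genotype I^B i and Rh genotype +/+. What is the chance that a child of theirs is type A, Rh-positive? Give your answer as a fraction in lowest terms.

1/4

ABO cross I^A I^B × I^B i → offspring phenotypes: 1/4 A, 1/2 B, 1/4 AB.
Rh cross -/- × +/+ → 1 Rh+.
Independent loci: P(type A, Rh-positive) = 1/4 × 1 = 1/4.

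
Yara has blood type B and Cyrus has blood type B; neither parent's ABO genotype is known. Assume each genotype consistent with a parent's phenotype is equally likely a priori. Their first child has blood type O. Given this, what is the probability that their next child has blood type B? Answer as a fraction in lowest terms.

3/4

Possible genotypes: Yara ∈ {BB, BO}; Cyrus ∈ {BB, BO}.
Weight each parental genotype pair by prior × P(type-O child):
  BO × BO: posterior weight 1; P(next child type B) = 3/4.
Weighted sum = 3/4.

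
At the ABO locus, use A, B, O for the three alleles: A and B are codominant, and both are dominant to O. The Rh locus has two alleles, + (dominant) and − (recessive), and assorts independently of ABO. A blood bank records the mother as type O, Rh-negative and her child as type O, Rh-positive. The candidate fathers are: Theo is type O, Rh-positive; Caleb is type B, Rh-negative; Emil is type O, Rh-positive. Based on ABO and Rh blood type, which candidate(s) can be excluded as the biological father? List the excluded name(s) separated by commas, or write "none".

Caleb

A candidate is excluded only if no genotype consistent with his phenotype could produce a type O, Rh-positive child with a type O, Rh-negative mother.
Caleb (type B, Rh-): no genotype consistent with that phenotype can produce a type-O Rh+ child with a type-O mother.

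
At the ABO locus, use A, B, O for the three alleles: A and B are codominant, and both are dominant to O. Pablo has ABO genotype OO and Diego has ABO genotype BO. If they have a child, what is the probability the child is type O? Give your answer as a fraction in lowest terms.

1/2

ABO cross OO × BO → offspring phenotypes: 1/2 O, 1/2 B.
So P(type O) = 1/2.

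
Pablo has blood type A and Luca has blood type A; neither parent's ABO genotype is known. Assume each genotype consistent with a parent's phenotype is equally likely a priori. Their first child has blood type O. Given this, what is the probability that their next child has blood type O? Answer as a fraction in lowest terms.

1/4

Possible genotypes: Pablo ∈ {I^A I^A, I^A i}; Luca ∈ {I^A I^A, I^A i}.
Weight each parental genotype pair by prior × P(type-O child):
  I^A i × I^A i: posterior weight 1; P(next child type O) = 1/4.
Weighted sum = 1/4.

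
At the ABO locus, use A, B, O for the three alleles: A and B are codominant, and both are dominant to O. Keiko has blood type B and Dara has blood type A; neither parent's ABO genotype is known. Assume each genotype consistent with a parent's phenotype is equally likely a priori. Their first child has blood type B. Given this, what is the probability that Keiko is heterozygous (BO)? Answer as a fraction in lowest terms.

1/3

Possible genotypes: Keiko ∈ {BB, BO}; Dara ∈ {AA, AO}.
Weight each parental genotype pair by prior × P(type-B child):
  BB × AO: posterior weight 2/3.
  BO × AO: posterior weight 1/3.
Sum the posterior weight over pairs where Keiko is BO: 1/3.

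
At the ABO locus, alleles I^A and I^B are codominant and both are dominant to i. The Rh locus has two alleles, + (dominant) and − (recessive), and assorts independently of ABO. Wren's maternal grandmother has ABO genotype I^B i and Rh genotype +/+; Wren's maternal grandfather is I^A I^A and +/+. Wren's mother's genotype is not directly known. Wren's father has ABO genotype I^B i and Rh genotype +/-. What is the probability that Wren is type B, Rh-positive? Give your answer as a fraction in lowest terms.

3/8

Wren's mother's ABO genotype from I^B i × I^A I^A: 1/2 I^A I^B, 1/2 I^A i.
Crossing each possibility with the father I^B i and summing P(type B): 1/2·1/2 + 1/2·1/4 = 3/8.
Similarly for Rh via the mother's Rh distribution: P(Rh+) = 1.
Independent loci: 3/8 × 1 = 3/8.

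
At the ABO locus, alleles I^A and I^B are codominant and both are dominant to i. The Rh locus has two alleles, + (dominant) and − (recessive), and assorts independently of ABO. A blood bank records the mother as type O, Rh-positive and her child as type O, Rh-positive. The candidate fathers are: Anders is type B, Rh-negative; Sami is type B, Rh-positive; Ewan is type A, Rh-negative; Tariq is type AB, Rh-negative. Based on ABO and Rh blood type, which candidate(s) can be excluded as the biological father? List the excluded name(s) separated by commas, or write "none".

A candidate is excluded only if no genotype consistent with his phenotype could produce a type O, Rh-positive child with a type O, Rh-positive mother.
Tariq (type AB, Rh-): no genotype consistent with that phenotype can produce a type-O Rh+ child with a type-O mother.

Tariq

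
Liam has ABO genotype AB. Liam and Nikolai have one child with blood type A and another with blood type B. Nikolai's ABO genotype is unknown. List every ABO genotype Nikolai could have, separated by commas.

For each candidate genotype of Nikolai, check whether crossing it with AB can produce every observed child phenotype.
  AA → possible child types {A, AB} ✗
  AB → possible child types {A, B, AB} ✓
  AO → possible child types {A, B, AB} ✓
  BB → possible child types {B, AB} ✗
  BO → possible child types {A, B, AB} ✓
  OO → possible child types {A, B} ✓

AB, AO, BO, OO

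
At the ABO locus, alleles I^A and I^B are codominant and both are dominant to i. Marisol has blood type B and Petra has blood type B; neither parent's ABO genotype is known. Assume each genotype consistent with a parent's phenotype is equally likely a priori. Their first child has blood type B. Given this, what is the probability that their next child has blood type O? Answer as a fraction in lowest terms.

1/20

Possible genotypes: Marisol ∈ {I^B I^B, I^B i}; Petra ∈ {I^B I^B, I^B i}.
Weight each parental genotype pair by prior × P(type-B child):
  I^B I^B × I^B I^B: posterior weight 4/15; P(next child type O) = 0.
  I^B I^B × I^B i: posterior weight 4/15; P(next child type O) = 0.
  I^B i × I^B I^B: posterior weight 4/15; P(next child type O) = 0.
  I^B i × I^B i: posterior weight 1/5; P(next child type O) = 1/4.
Weighted sum = 1/20.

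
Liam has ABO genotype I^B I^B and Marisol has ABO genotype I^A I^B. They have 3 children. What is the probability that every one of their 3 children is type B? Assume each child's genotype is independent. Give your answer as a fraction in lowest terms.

1/8

ABO cross I^B I^B × I^A I^B → 1/2 B, 1/2 AB.
So P(type B) = 1/2 per child.
All 3 independent: (1/2)^3 = 1/8.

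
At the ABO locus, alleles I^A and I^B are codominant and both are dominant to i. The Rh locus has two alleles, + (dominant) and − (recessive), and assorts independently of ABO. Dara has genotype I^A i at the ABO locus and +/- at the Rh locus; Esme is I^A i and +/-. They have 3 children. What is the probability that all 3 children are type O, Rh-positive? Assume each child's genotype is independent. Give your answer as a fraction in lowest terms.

27/4096

ABO cross I^A i × I^A i → 1/4 O, 3/4 A.
Rh cross +/- × +/- → 3/4 Rh+, 1/4 Rh-; so P(type O, Rh-positive) = 1/4 × 3/4 = 3/16 per child.
All 3 independent: (3/16)^3 = 27/4096.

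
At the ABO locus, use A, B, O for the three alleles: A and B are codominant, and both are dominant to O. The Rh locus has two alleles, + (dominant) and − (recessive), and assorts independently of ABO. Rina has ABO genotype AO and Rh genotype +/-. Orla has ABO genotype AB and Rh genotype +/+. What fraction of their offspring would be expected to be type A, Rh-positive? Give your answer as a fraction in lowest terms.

ABO cross AO × AB → offspring phenotypes: 1/2 A, 1/4 B, 1/4 AB.
Rh cross +/- × +/+ → 1 Rh+.
Independent loci: P(type A, Rh-positive) = 1/2 × 1 = 1/2.

1/2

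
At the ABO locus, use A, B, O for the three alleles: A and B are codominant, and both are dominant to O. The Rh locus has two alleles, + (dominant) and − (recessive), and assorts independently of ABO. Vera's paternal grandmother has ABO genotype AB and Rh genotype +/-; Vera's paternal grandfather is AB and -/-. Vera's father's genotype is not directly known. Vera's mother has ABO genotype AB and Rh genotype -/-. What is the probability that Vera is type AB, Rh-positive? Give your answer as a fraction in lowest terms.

Vera's father's ABO genotype from AB × AB: 1/4 AA, 1/2 AB, 1/4 BB.
Crossing each possibility with the mother AB and summing P(type AB): 1/4·1/2 + 1/2·1/2 + 1/4·1/2 = 1/2.
Similarly for Rh via the father's Rh distribution: P(Rh+) = 1/4.
Independent loci: 1/2 × 1/4 = 1/8.

1/8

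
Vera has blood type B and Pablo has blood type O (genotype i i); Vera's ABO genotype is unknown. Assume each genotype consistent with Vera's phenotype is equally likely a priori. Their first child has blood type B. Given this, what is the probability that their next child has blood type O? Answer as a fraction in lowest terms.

Possible genotypes: Vera ∈ {I^B I^B, I^B i}; Pablo ∈ {i i}.
Weight each parental genotype pair by prior × P(type-B child):
  I^B I^B × i i: posterior weight 2/3; P(next child type O) = 0.
  I^B i × i i: posterior weight 1/3; P(next child type O) = 1/2.
Weighted sum = 1/6.

1/6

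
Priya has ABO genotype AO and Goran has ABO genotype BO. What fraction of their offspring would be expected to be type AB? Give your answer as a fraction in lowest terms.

1/4

ABO cross AO × BO → offspring phenotypes: 1/4 O, 1/4 A, 1/4 B, 1/4 AB.
So P(type AB) = 1/4.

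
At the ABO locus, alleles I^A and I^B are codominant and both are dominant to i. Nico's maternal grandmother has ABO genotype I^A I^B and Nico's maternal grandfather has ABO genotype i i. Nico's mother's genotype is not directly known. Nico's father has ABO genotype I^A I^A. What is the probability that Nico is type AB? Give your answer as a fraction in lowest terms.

Nico's mother's ABO genotype from I^A I^B × i i: 1/2 I^A i, 1/2 I^B i.
Crossing each possibility with the father I^A I^A and summing P(type AB): 1/2·0 + 1/2·1/2 = 1/4.

1/4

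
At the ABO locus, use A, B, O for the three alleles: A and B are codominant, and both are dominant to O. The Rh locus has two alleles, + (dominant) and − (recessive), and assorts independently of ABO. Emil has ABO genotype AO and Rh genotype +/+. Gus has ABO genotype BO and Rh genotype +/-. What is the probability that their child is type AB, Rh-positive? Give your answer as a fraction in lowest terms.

1/4

ABO cross AO × BO → offspring phenotypes: 1/4 O, 1/4 A, 1/4 B, 1/4 AB.
Rh cross +/+ × +/- → 1 Rh+.
Independent loci: P(type AB, Rh-positive) = 1/4 × 1 = 1/4.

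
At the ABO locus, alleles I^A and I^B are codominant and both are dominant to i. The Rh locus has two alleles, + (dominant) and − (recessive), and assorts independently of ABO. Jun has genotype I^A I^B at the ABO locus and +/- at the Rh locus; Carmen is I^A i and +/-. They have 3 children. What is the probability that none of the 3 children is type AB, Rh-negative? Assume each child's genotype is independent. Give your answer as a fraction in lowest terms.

3375/4096

ABO cross I^A I^B × I^A i → 1/2 A, 1/4 B, 1/4 AB.
Rh cross +/- × +/- → 3/4 Rh+, 1/4 Rh-; so P(type AB, Rh-negative) = 1/4 × 1/4 = 1/16 per child.
P(not type AB, Rh-negative) = 15/16 for one child; (15/16)^3 = 3375/4096.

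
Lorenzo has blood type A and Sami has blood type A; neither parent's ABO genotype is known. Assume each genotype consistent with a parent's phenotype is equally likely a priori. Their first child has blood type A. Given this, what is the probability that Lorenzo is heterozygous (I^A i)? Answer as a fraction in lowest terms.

Possible genotypes: Lorenzo ∈ {I^A I^A, I^A i}; Sami ∈ {I^A I^A, I^A i}.
Weight each parental genotype pair by prior × P(type-A child):
  I^A I^A × I^A I^A: posterior weight 4/15.
  I^A I^A × I^A i: posterior weight 4/15.
  I^A i × I^A I^A: posterior weight 4/15.
  I^A i × I^A i: posterior weight 1/5.
Sum the posterior weight over pairs where Lorenzo is I^A i: 7/15.

7/15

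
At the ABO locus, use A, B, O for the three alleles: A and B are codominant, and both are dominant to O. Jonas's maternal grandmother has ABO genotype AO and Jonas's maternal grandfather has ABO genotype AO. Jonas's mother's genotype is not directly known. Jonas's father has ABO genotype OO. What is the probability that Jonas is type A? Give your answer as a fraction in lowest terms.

Jonas's mother's ABO genotype from AO × AO: 1/4 AA, 1/2 AO, 1/4 OO.
Crossing each possibility with the father OO and summing P(type A): 1/4·1 + 1/2·1/2 + 1/4·0 = 1/2.

1/2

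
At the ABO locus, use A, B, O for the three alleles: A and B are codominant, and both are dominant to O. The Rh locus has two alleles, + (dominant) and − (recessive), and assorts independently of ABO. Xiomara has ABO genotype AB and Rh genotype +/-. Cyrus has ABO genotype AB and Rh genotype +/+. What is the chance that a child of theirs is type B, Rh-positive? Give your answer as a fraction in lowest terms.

1/4

ABO cross AB × AB → offspring phenotypes: 1/4 A, 1/4 B, 1/2 AB.
Rh cross +/- × +/+ → 1 Rh+.
Independent loci: P(type B, Rh-positive) = 1/4 × 1 = 1/4.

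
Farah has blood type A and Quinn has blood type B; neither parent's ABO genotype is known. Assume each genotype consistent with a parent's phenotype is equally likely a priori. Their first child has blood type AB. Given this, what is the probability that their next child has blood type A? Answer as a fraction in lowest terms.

5/36

Possible genotypes: Farah ∈ {AA, AO}; Quinn ∈ {BB, BO}.
Weight each parental genotype pair by prior × P(type-AB child):
  AA × BB: posterior weight 4/9; P(next child type A) = 0.
  AA × BO: posterior weight 2/9; P(next child type A) = 1/2.
  AO × BB: posterior weight 2/9; P(next child type A) = 0.
  AO × BO: posterior weight 1/9; P(next child type A) = 1/4.
Weighted sum = 5/36.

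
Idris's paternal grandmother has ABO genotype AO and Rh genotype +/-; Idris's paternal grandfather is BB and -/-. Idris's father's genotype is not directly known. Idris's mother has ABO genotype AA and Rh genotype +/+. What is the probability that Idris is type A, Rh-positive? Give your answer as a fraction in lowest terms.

1/2

Idris's father's ABO genotype from AO × BB: 1/2 AB, 1/2 BO.
Crossing each possibility with the mother AA and summing P(type A): 1/2·1/2 + 1/2·1/2 = 1/2.
Similarly for Rh via the father's Rh distribution: P(Rh+) = 1.
Independent loci: 1/2 × 1 = 1/2.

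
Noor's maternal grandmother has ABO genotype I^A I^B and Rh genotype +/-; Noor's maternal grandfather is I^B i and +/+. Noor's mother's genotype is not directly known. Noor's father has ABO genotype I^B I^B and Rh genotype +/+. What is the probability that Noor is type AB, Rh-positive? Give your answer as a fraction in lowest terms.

1/4

Noor's mother's ABO genotype from I^A I^B × I^B i: 1/4 I^A I^B, 1/4 I^A i, 1/4 I^B I^B, 1/4 I^B i.
Crossing each possibility with the father I^B I^B and summing P(type AB): 1/4·1/2 + 1/4·1/2 + 1/4·0 + 1/4·0 = 1/4.
Similarly for Rh via the mother's Rh distribution: P(Rh+) = 1.
Independent loci: 1/4 × 1 = 1/4.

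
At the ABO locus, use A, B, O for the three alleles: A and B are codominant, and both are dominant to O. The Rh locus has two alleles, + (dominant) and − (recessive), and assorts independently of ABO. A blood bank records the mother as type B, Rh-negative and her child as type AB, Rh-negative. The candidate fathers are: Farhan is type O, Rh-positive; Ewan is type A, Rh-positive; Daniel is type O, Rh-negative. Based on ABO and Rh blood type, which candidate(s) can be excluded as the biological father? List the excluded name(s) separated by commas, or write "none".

Farhan, Daniel

A candidate is excluded only if no genotype consistent with his phenotype could produce a type AB, Rh-negative child with a type B, Rh-negative mother.
Farhan (type O, Rh+): no genotype consistent with that phenotype can produce a type-AB Rh- child with a type-B mother.
Daniel (type O, Rh-): no genotype consistent with that phenotype can produce a type-AB Rh- child with a type-B mother.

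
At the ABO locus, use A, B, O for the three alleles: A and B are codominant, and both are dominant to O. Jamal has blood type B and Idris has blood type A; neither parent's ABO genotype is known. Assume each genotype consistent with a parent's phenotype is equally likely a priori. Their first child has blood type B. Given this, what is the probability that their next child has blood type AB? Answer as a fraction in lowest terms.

5/12

Possible genotypes: Jamal ∈ {BB, BO}; Idris ∈ {AA, AO}.
Weight each parental genotype pair by prior × P(type-B child):
  BB × AO: posterior weight 2/3; P(next child type AB) = 1/2.
  BO × AO: posterior weight 1/3; P(next child type AB) = 1/4.
Weighted sum = 5/12.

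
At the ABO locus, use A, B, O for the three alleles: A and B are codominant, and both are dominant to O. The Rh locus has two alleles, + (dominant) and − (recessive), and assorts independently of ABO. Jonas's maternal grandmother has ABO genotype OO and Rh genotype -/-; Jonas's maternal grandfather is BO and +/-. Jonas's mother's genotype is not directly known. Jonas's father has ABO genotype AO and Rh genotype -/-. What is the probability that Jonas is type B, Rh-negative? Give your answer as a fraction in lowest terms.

3/32

Jonas's mother's ABO genotype from OO × BO: 1/2 BO, 1/2 OO.
Crossing each possibility with the father AO and summing P(type B): 1/2·1/4 + 1/2·0 = 1/8.
Similarly for Rh via the mother's Rh distribution: P(Rh-) = 3/4.
Independent loci: 1/8 × 3/4 = 3/32.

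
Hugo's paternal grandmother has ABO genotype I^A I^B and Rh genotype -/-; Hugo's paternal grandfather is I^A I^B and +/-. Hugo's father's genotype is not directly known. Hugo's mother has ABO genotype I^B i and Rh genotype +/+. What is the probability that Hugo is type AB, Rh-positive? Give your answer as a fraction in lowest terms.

Hugo's father's ABO genotype from I^A I^B × I^A I^B: 1/4 I^A I^A, 1/2 I^A I^B, 1/4 I^B I^B.
Crossing each possibility with the mother I^B i and summing P(type AB): 1/4·1/2 + 1/2·1/4 + 1/4·0 = 1/4.
Similarly for Rh via the father's Rh distribution: P(Rh+) = 1.
Independent loci: 1/4 × 1 = 1/4.

1/4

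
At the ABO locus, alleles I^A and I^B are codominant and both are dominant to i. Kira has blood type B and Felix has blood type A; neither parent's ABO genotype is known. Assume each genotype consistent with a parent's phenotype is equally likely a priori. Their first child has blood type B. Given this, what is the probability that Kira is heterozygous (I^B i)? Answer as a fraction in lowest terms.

1/3

Possible genotypes: Kira ∈ {I^B I^B, I^B i}; Felix ∈ {I^A I^A, I^A i}.
Weight each parental genotype pair by prior × P(type-B child):
  I^B I^B × I^A i: posterior weight 2/3.
  I^B i × I^A i: posterior weight 1/3.
Sum the posterior weight over pairs where Kira is I^B i: 1/3.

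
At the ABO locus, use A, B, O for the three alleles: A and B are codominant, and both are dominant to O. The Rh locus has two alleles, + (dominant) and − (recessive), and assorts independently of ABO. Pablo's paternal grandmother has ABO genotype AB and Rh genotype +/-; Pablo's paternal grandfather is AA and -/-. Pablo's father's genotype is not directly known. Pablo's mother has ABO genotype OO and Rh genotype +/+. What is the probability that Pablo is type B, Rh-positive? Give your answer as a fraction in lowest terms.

1/4

Pablo's father's ABO genotype from AB × AA: 1/2 AA, 1/2 AB.
Crossing each possibility with the mother OO and summing P(type B): 1/2·0 + 1/2·1/2 = 1/4.
Similarly for Rh via the father's Rh distribution: P(Rh+) = 1.
Independent loci: 1/4 × 1 = 1/4.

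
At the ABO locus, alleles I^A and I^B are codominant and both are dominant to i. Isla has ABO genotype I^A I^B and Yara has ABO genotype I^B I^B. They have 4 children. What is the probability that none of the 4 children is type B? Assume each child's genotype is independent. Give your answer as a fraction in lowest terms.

ABO cross I^A I^B × I^B I^B → 1/2 B, 1/2 AB.
So P(type B) = 1/2 per child.
P(not type B) = 1/2 for one child; (1/2)^4 = 1/16.

1/16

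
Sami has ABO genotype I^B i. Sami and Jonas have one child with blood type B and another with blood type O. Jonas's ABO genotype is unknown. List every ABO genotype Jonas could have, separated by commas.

I^A i, I^B i, i i

For each candidate genotype of Jonas, check whether crossing it with I^B i can produce every observed child phenotype.
  I^A I^A → possible child types {A, AB} ✗
  I^A I^B → possible child types {A, B, AB} ✗
  I^A i → possible child types {O, A, B, AB} ✓
  I^B I^B → possible child types {B} ✗
  I^B i → possible child types {O, B} ✓
  i i → possible child types {O, B} ✓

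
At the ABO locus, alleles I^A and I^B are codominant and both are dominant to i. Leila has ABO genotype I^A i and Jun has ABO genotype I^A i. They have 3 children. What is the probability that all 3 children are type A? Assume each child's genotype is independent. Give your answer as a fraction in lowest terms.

27/64

ABO cross I^A i × I^A i → 1/4 O, 3/4 A.
So P(type A) = 3/4 per child.
All 3 independent: (3/4)^3 = 27/64.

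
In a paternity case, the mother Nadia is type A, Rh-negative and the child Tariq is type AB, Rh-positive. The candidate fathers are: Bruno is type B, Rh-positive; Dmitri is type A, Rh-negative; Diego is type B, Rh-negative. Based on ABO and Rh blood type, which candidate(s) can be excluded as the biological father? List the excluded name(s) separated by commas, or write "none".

A candidate is excluded only if no genotype consistent with his phenotype could produce a type AB, Rh-positive child with a type A, Rh-negative mother.
Dmitri (type A, Rh-): no genotype consistent with that phenotype can produce a type-AB Rh+ child with a type-A mother.
Diego (type B, Rh-): no genotype consistent with that phenotype can produce a type-AB Rh+ child with a type-A mother.

Dmitri, Diego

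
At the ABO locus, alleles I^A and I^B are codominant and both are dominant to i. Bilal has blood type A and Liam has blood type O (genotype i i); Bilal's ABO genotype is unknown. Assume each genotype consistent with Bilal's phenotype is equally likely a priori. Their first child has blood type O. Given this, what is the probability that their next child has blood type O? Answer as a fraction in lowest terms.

1/2

Possible genotypes: Bilal ∈ {I^A I^A, I^A i}; Liam ∈ {i i}.
Weight each parental genotype pair by prior × P(type-O child):
  I^A i × i i: posterior weight 1; P(next child type O) = 1/2.
Weighted sum = 1/2.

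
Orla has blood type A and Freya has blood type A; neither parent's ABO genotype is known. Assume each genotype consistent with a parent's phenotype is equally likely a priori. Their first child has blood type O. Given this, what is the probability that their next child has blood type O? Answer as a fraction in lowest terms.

1/4

Possible genotypes: Orla ∈ {AA, AO}; Freya ∈ {AA, AO}.
Weight each parental genotype pair by prior × P(type-O child):
  AO × AO: posterior weight 1; P(next child type O) = 1/4.
Weighted sum = 1/4.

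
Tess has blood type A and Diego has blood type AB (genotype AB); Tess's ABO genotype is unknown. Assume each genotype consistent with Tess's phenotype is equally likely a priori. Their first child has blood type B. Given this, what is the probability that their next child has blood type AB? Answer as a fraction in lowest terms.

1/4

Possible genotypes: Tess ∈ {AA, AO}; Diego ∈ {AB}.
Weight each parental genotype pair by prior × P(type-B child):
  AO × AB: posterior weight 1; P(next child type AB) = 1/4.
Weighted sum = 1/4.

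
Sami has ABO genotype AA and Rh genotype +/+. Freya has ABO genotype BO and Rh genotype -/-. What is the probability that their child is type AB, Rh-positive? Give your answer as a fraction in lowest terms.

1/2

ABO cross AA × BO → offspring phenotypes: 1/2 A, 1/2 AB.
Rh cross +/+ × -/- → 1 Rh+.
Independent loci: P(type AB, Rh-positive) = 1/2 × 1 = 1/2.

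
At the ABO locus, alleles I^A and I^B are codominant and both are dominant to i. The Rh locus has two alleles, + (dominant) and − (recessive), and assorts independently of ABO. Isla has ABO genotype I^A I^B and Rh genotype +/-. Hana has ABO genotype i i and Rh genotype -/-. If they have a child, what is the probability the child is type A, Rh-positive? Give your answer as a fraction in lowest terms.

ABO cross I^A I^B × i i → offspring phenotypes: 1/2 A, 1/2 B.
Rh cross +/- × -/- → 1/2 Rh+, 1/2 Rh-.
Independent loci: P(type A, Rh-positive) = 1/2 × 1/2 = 1/4.

1/4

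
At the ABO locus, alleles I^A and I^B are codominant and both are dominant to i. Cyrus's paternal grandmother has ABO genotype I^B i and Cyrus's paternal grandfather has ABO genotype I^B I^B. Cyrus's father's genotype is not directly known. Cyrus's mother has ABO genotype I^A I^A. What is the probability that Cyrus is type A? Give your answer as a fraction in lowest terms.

1/4

Cyrus's father's ABO genotype from I^B i × I^B I^B: 1/2 I^B I^B, 1/2 I^B i.
Crossing each possibility with the mother I^A I^A and summing P(type A): 1/2·0 + 1/2·1/2 = 1/4.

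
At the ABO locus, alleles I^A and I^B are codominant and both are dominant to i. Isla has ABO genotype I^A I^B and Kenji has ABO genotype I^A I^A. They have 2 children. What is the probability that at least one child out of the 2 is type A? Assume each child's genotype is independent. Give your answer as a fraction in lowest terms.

ABO cross I^A I^B × I^A I^A → 1/2 A, 1/2 AB.
So P(type A) = 1/2 per child.
P(none) = (1/2)^2 = 1/4; P(at least one) = 1 − 1/4 = 3/4.

3/4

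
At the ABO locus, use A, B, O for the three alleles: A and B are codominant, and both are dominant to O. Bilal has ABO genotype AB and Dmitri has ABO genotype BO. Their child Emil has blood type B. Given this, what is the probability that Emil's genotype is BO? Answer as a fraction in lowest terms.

Cross AB × BO → 1/4 AB, 1/4 AO, 1/4 BB, 1/4 BO.
Type-B genotypes among offspring: BB (1/4), BO (1/4); total 1/2.
P(BO | type B) = (1/4) / (1/2) = 1/2.

1/2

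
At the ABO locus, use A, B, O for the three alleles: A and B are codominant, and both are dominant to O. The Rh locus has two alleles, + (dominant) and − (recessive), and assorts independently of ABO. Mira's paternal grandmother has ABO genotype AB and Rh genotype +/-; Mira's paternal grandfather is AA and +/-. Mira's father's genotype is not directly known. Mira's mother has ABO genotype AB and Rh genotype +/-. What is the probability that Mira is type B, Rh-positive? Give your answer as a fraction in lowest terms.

Mira's father's ABO genotype from AB × AA: 1/2 AA, 1/2 AB.
Crossing each possibility with the mother AB and summing P(type B): 1/2·0 + 1/2·1/4 = 1/8.
Similarly for Rh via the father's Rh distribution: P(Rh+) = 3/4.
Independent loci: 1/8 × 3/4 = 3/32.

3/32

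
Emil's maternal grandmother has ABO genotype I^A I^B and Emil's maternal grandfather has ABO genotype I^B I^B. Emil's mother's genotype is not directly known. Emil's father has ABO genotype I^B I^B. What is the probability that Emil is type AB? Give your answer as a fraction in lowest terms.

1/4

Emil's mother's ABO genotype from I^A I^B × I^B I^B: 1/2 I^A I^B, 1/2 I^B I^B.
Crossing each possibility with the father I^B I^B and summing P(type AB): 1/2·1/2 + 1/2·0 = 1/4.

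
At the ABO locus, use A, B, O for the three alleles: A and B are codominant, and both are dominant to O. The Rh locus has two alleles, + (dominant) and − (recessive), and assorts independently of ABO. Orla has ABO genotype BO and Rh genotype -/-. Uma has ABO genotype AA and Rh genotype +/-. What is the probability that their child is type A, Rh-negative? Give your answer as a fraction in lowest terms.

ABO cross BO × AA → offspring phenotypes: 1/2 A, 1/2 AB.
Rh cross -/- × +/- → 1/2 Rh+, 1/2 Rh-.
Independent loci: P(type A, Rh-negative) = 1/2 × 1/2 = 1/4.

1/4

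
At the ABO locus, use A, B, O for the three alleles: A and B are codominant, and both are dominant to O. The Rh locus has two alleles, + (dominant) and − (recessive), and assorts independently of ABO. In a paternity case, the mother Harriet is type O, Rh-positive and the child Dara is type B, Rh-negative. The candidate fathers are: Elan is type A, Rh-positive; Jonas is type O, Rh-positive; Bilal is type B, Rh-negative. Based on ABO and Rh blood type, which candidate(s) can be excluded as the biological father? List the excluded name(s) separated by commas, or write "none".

Elan, Jonas

A candidate is excluded only if no genotype consistent with his phenotype could produce a type B, Rh-negative child with a type O, Rh-positive mother.
Elan (type A, Rh+): no genotype consistent with that phenotype can produce a type-B Rh- child with a type-O mother.
Jonas (type O, Rh+): no genotype consistent with that phenotype can produce a type-B Rh- child with a type-O mother.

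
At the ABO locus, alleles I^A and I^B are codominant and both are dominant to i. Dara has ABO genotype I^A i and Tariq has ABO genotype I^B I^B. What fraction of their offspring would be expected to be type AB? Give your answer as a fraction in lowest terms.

ABO cross I^A i × I^B I^B → offspring phenotypes: 1/2 B, 1/2 AB.
So P(type AB) = 1/2.

1/2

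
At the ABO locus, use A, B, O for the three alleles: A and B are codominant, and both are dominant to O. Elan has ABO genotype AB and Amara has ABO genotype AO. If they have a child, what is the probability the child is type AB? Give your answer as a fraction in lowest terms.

ABO cross AB × AO → offspring phenotypes: 1/2 A, 1/4 B, 1/4 AB.
So P(type AB) = 1/4.

1/4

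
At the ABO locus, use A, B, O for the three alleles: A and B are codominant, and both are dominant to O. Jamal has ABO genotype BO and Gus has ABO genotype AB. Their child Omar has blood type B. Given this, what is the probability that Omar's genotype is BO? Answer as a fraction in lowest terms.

Cross BO × AB → 1/4 AB, 1/4 AO, 1/4 BB, 1/4 BO.
Type-B genotypes among offspring: BB (1/4), BO (1/4); total 1/2.
P(BO | type B) = (1/4) / (1/2) = 1/2.

1/2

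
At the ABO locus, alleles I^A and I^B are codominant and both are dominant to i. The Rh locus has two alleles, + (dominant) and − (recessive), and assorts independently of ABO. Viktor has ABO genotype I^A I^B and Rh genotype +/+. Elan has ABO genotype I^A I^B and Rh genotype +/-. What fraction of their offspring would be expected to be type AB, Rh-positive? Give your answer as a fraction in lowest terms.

1/2

ABO cross I^A I^B × I^A I^B → offspring phenotypes: 1/4 A, 1/4 B, 1/2 AB.
Rh cross +/+ × +/- → 1 Rh+.
Independent loci: P(type AB, Rh-positive) = 1/2 × 1 = 1/2.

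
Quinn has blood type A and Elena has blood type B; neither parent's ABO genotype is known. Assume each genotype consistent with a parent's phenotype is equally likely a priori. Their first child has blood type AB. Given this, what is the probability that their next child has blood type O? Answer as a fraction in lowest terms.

1/36

Possible genotypes: Quinn ∈ {I^A I^A, I^A i}; Elena ∈ {I^B I^B, I^B i}.
Weight each parental genotype pair by prior × P(type-AB child):
  I^A I^A × I^B I^B: posterior weight 4/9; P(next child type O) = 0.
  I^A I^A × I^B i: posterior weight 2/9; P(next child type O) = 0.
  I^A i × I^B I^B: posterior weight 2/9; P(next child type O) = 0.
  I^A i × I^B i: posterior weight 1/9; P(next child type O) = 1/4.
Weighted sum = 1/36.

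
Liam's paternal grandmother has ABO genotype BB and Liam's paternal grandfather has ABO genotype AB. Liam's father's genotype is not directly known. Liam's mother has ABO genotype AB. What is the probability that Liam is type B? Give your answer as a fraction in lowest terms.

Liam's father's ABO genotype from BB × AB: 1/2 AB, 1/2 BB.
Crossing each possibility with the mother AB and summing P(type B): 1/2·1/4 + 1/2·1/2 = 3/8.

3/8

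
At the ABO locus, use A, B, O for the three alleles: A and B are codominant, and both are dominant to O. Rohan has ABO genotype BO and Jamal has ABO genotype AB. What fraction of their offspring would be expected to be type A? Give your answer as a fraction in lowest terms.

1/4

ABO cross BO × AB → offspring phenotypes: 1/4 A, 1/2 B, 1/4 AB.
So P(type A) = 1/4.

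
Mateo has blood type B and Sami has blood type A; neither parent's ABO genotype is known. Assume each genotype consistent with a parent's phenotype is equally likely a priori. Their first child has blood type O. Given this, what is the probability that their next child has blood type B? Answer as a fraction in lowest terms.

1/4

Possible genotypes: Mateo ∈ {I^B I^B, I^B i}; Sami ∈ {I^A I^A, I^A i}.
Weight each parental genotype pair by prior × P(type-O child):
  I^B i × I^A i: posterior weight 1; P(next child type B) = 1/4.
Weighted sum = 1/4.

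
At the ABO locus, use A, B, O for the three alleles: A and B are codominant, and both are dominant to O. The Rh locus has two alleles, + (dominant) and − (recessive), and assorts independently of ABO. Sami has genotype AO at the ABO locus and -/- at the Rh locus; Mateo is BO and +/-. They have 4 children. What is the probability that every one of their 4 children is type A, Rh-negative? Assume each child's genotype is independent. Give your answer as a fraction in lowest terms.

1/4096

ABO cross AO × BO → 1/4 O, 1/4 A, 1/4 B, 1/4 AB.
Rh cross -/- × +/- → 1/2 Rh+, 1/2 Rh-; so P(type A, Rh-negative) = 1/4 × 1/2 = 1/8 per child.
All 4 independent: (1/8)^4 = 1/4096.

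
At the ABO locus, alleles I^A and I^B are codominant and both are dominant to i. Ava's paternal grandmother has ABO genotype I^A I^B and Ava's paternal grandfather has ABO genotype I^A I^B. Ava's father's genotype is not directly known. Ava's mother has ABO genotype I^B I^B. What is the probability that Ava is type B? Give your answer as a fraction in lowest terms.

Ava's father's ABO genotype from I^A I^B × I^A I^B: 1/4 I^A I^A, 1/2 I^A I^B, 1/4 I^B I^B.
Crossing each possibility with the mother I^B I^B and summing P(type B): 1/4·0 + 1/2·1/2 + 1/4·1 = 1/2.

1/2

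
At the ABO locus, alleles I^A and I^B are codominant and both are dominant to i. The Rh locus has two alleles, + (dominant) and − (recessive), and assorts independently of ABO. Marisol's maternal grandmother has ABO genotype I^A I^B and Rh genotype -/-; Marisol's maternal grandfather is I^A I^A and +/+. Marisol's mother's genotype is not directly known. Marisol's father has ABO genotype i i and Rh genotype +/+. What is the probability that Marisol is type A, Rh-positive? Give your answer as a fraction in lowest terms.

3/4

Marisol's mother's ABO genotype from I^A I^B × I^A I^A: 1/2 I^A I^A, 1/2 I^A I^B.
Crossing each possibility with the father i i and summing P(type A): 1/2·1 + 1/2·1/2 = 3/4.
Similarly for Rh via the mother's Rh distribution: P(Rh+) = 1.
Independent loci: 3/4 × 1 = 3/4.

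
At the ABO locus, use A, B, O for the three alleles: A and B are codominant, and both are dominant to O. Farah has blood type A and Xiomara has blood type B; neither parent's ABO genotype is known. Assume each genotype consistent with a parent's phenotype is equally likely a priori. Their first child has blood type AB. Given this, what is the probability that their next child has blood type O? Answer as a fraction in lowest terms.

Possible genotypes: Farah ∈ {AA, AO}; Xiomara ∈ {BB, BO}.
Weight each parental genotype pair by prior × P(type-AB child):
  AA × BB: posterior weight 4/9; P(next child type O) = 0.
  AA × BO: posterior weight 2/9; P(next child type O) = 0.
  AO × BB: posterior weight 2/9; P(next child type O) = 0.
  AO × BO: posterior weight 1/9; P(next child type O) = 1/4.
Weighted sum = 1/36.

1/36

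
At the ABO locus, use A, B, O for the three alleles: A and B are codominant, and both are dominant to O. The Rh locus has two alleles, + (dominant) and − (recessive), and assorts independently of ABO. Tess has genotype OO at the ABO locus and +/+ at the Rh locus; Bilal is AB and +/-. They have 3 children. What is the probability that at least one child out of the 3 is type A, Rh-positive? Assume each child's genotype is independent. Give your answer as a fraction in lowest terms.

ABO cross OO × AB → 1/2 A, 1/2 B.
Rh cross +/+ × +/- → 1 Rh+; so P(type A, Rh-positive) = 1/2 × 1 = 1/2 per child.
P(none) = (1/2)^3 = 1/8; P(at least one) = 1 − 1/8 = 7/8.

7/8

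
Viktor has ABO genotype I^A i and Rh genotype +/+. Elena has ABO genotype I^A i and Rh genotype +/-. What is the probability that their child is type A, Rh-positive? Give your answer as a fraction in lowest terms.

ABO cross I^A i × I^A i → offspring phenotypes: 1/4 O, 3/4 A.
Rh cross +/+ × +/- → 1 Rh+.
Independent loci: P(type A, Rh-positive) = 3/4 × 1 = 3/4.

3/4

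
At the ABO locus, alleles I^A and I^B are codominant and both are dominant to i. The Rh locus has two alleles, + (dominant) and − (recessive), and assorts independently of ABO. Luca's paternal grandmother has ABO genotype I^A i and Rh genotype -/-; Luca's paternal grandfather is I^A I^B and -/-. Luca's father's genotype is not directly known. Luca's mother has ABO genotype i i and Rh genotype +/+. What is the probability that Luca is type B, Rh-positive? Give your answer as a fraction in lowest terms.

1/4

Luca's father's ABO genotype from I^A i × I^A I^B: 1/4 I^A I^A, 1/4 I^A I^B, 1/4 I^A i, 1/4 I^B i.
Crossing each possibility with the mother i i and summing P(type B): 1/4·0 + 1/4·1/2 + 1/4·0 + 1/4·1/2 = 1/4.
Similarly for Rh via the father's Rh distribution: P(Rh+) = 1.
Independent loci: 1/4 × 1 = 1/4.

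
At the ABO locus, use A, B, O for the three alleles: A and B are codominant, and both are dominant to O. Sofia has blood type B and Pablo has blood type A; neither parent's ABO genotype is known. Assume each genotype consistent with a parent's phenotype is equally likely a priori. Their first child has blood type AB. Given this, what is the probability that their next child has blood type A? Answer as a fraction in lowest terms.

Possible genotypes: Sofia ∈ {BB, BO}; Pablo ∈ {AA, AO}.
Weight each parental genotype pair by prior × P(type-AB child):
  BB × AA: posterior weight 4/9; P(next child type A) = 0.
  BB × AO: posterior weight 2/9; P(next child type A) = 0.
  BO × AA: posterior weight 2/9; P(next child type A) = 1/2.
  BO × AO: posterior weight 1/9; P(next child type A) = 1/4.
Weighted sum = 5/36.

5/36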